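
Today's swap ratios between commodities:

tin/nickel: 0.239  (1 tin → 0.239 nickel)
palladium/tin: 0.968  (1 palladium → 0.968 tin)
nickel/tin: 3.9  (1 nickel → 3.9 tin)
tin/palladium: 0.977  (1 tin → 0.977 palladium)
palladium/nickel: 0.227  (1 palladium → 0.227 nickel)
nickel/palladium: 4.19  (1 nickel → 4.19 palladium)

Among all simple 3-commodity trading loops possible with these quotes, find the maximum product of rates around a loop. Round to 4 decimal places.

0.9694

palladium→tin→nickel→palladium: 0.968 × 0.239 × 4.19 = 0.96936
palladium→nickel→tin→palladium: 0.227 × 3.9 × 0.977 = 0.86494
Maximum is palladium→tin→nickel→palladium at 0.9694; no arbitrage — every cycle loses value.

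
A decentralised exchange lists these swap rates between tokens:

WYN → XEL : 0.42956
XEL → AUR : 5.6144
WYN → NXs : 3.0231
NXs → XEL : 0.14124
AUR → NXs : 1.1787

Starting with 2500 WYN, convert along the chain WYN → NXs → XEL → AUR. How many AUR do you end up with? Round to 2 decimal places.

5993.13

2500 WYN × 3.0231 = 7557.75 NXs
7557.75 NXs × 0.14124 = 1067.45661 XEL
1067.45661 XEL × 5.6144 = 5993.128391184 AUR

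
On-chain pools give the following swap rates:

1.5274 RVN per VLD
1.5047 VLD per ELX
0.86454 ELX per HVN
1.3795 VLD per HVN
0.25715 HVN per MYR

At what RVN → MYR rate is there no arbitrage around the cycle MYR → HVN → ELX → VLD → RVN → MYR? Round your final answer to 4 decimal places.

1.9572

Known legs of the cycle: 0.25715 × 0.86454 × 1.5047 × 1.5274 = 0.51094520476099758
For no arbitrage the full-cycle product must be 1, so the missing rate is 1 / 0.51094520476099758 ≈ 1.957157.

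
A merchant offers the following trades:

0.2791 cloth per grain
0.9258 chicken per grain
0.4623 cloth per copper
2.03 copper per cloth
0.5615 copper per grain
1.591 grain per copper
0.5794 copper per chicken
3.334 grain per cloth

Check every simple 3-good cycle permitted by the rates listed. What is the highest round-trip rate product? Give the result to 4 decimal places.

cloth→copper→grain→cloth: 2.03 × 1.591 × 0.2791 = 0.90142
cloth→grain→copper→cloth: 3.334 × 0.5615 × 0.4623 = 0.86544
grain→chicken→copper→grain: 0.9258 × 0.5794 × 1.591 = 0.85343
Maximum is cloth→copper→grain→cloth at 0.9014; no arbitrage — every cycle loses value.

0.9014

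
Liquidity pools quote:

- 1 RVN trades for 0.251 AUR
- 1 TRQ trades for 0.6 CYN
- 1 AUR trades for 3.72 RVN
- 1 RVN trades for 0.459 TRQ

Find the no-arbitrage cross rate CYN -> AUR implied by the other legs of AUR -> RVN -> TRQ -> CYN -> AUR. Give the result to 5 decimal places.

Known legs of the cycle: 3.72 × 0.459 × 0.6 = 1.024488
For no arbitrage the full-cycle product must be 1, so the missing rate is 1 / 1.024488 ≈ 0.9760973.

0.97610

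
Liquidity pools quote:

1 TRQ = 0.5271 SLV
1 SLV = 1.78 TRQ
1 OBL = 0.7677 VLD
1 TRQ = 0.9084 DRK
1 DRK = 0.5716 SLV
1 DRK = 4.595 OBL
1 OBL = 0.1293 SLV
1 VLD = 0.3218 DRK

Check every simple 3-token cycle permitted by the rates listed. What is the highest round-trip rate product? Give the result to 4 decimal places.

OBL→VLD→DRK→OBL: 0.7677 × 0.3218 × 4.595 = 1.13518
DRK→SLV→TRQ→DRK: 0.5716 × 1.78 × 0.9084 = 0.92425
Maximum is OBL→VLD→DRK→OBL at 1.1352; arbitrage exists.

1.1352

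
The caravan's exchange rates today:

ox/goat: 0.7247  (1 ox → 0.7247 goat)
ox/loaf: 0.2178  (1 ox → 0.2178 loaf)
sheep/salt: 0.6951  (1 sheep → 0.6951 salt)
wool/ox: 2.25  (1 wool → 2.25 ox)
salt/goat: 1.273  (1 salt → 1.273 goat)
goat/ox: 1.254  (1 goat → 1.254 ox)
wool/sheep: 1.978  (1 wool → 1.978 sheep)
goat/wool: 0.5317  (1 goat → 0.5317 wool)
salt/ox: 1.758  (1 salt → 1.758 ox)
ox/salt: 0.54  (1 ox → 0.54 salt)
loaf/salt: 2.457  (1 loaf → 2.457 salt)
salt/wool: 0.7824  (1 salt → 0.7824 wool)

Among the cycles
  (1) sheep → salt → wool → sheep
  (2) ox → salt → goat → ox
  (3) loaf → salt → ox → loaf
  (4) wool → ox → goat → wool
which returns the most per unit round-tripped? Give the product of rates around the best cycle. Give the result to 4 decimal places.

(1) 0.6951 × 0.7824 × 1.978 = 1.07573
(2) 0.54 × 1.273 × 1.254 = 0.86202
(3) 2.457 × 1.758 × 0.2178 = 0.94077
(4) 2.25 × 0.7247 × 0.5317 = 0.86698
Highest is cycle (1) at 1.0757 (>1, arbitrage).

1.0757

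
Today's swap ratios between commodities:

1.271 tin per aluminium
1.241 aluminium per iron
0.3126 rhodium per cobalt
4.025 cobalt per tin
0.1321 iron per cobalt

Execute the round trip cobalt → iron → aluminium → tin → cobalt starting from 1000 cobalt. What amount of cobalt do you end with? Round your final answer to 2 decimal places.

1000 cobalt × 0.1321 = 132.1 iron
132.1 iron × 1.241 = 163.9361 aluminium
163.9361 aluminium × 1.271 = 208.3627831 tin
208.3627831 tin × 4.025 = 838.6602019775 cobalt

838.66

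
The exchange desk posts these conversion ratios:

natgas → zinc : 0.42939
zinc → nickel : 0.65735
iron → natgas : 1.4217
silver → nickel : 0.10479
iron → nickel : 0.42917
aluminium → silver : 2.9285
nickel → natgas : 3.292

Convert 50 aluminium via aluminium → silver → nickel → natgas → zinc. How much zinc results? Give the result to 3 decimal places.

50 aluminium × 2.9285 = 146.425 silver
146.425 silver × 0.10479 = 15.34387575 nickel
15.34387575 nickel × 3.292 = 50.512038969 natgas
50.512038969 natgas × 0.42939 = 21.68936441289891 zinc

21.689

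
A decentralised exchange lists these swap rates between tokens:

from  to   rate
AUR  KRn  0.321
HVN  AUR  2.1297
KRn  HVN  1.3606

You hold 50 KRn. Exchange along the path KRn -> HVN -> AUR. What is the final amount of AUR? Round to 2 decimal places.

144.88

50 KRn × 1.3606 = 68.03 HVN
68.03 HVN × 2.1297 = 144.883491 AUR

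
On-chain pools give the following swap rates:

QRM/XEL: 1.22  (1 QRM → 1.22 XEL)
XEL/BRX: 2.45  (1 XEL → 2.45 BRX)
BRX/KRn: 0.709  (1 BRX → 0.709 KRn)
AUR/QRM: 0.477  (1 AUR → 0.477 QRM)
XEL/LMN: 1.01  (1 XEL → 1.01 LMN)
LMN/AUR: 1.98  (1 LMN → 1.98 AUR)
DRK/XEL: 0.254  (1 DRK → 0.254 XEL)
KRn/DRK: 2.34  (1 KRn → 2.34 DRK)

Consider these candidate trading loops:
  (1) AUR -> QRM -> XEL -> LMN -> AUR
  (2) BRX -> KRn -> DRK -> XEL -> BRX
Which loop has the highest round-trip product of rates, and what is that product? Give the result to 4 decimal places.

(1) 0.477 × 1.22 × 1.01 × 1.98 = 1.16376
(2) 0.709 × 2.34 × 0.254 × 2.45 = 1.03243
Highest is cycle (1) at 1.1638 (>1, arbitrage).

1.1638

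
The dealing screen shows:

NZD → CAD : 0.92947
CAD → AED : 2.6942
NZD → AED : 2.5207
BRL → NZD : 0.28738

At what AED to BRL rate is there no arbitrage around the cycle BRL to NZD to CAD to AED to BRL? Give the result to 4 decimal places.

Known legs of the cycle: 0.28738 × 0.92947 × 2.6942 = 0.71965069490612
For no arbitrage the full-cycle product must be 1, so the missing rate is 1 / 0.71965069490612 ≈ 1.389563.

1.3896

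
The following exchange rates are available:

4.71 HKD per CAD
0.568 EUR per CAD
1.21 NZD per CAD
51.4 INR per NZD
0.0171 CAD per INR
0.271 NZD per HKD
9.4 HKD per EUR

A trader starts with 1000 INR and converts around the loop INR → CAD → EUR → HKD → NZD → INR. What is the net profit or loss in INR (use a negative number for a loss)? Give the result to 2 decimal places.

271.76

1000 INR × 0.0171 = 17.1 CAD
17.1 CAD × 0.568 = 9.7128 EUR
9.7128 EUR × 9.4 = 91.30032 HKD
91.30032 HKD × 0.271 = 24.74238672 NZD
24.74238672 NZD × 51.4 = 1271.758677408 INR
Net change: 1271.758677408 − 1000 = 271.758677408 INR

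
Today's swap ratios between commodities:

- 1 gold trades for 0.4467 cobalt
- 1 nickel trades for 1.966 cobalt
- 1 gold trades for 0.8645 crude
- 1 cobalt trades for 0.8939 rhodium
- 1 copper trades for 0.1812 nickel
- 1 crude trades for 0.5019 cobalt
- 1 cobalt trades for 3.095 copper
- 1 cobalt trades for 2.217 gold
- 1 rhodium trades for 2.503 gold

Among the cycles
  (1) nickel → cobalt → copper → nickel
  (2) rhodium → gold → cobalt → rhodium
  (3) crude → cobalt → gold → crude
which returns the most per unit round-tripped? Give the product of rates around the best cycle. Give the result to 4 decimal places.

(1) 1.966 × 3.095 × 0.1812 = 1.10256
(2) 2.503 × 0.4467 × 0.8939 = 0.99946
(3) 0.5019 × 2.217 × 0.8645 = 0.96194
Highest is cycle (1) at 1.1026 (>1, arbitrage).

1.1026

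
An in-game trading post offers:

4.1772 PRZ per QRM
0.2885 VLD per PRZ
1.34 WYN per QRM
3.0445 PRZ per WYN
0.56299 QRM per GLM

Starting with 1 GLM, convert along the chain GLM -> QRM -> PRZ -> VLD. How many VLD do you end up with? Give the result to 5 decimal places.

0.67847

1 GLM × 0.56299 = 0.56299 QRM
0.56299 QRM × 4.1772 = 2.351721828 PRZ
2.351721828 PRZ × 0.2885 = 0.678471747378 VLD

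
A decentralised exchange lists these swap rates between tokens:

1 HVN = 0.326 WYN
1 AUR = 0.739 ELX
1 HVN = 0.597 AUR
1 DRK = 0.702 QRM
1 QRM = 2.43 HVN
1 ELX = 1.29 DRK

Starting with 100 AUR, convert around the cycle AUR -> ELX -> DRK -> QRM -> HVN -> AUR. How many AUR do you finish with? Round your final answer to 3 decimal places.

100 AUR × 0.739 = 73.9 ELX
73.9 ELX × 1.29 = 95.331 DRK
95.331 DRK × 0.702 = 66.922362 QRM
66.922362 QRM × 2.43 = 162.62133966 HVN
162.62133966 HVN × 0.597 = 97.08493977702 AUR

97.085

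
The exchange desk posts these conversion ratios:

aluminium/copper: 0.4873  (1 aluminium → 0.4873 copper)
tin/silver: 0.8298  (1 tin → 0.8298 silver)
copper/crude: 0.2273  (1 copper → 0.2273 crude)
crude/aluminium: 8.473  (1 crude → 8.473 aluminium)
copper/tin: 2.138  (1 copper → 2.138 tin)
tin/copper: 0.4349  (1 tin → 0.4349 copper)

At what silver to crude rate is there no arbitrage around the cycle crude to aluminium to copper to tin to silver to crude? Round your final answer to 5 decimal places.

Known legs of the cycle: 8.473 × 0.4873 × 2.138 × 0.8298 = 7.32512009216196
For no arbitrage the full-cycle product must be 1, so the missing rate is 1 / 7.32512009216196 ≈ 0.1365165.

0.13652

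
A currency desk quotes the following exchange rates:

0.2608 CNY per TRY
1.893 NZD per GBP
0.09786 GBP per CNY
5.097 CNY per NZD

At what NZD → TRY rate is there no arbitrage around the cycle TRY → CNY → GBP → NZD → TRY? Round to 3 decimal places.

20.698

Known legs of the cycle: 0.2608 × 0.09786 × 1.893 = 0.048312933984
For no arbitrage the full-cycle product must be 1, so the missing rate is 1 / 0.048312933984 ≈ 20.69839.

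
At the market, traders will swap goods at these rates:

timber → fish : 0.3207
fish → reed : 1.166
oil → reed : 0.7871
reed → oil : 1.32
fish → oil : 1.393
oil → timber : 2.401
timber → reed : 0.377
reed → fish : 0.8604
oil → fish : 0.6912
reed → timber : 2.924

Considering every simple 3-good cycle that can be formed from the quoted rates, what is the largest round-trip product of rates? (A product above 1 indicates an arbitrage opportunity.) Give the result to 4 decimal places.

timber→reed→oil→timber: 0.377 × 1.32 × 2.401 = 1.19483
timber→fish→reed→timber: 0.3207 × 1.166 × 2.924 = 1.09339
timber→fish→oil→timber: 0.3207 × 1.393 × 2.401 = 1.07261
fish→reed→oil→fish: 1.166 × 1.32 × 0.6912 = 1.06384
fish→oil→reed→fish: 1.393 × 0.7871 × 0.8604 = 0.94337
Maximum is timber→reed→oil→timber at 1.1948; arbitrage exists.

1.1948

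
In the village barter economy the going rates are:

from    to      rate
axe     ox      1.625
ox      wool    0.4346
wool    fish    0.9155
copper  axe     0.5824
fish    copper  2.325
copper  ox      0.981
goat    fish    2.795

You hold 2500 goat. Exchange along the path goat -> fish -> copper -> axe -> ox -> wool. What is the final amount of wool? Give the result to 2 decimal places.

2500 goat × 2.795 = 6987.5 fish
6987.5 fish × 2.325 = 16245.9375 copper
16245.9375 copper × 0.5824 = 9461.634 axe
9461.634 axe × 1.625 = 15375.15525 ox
15375.15525 ox × 0.4346 = 6682.04247165 wool

6682.04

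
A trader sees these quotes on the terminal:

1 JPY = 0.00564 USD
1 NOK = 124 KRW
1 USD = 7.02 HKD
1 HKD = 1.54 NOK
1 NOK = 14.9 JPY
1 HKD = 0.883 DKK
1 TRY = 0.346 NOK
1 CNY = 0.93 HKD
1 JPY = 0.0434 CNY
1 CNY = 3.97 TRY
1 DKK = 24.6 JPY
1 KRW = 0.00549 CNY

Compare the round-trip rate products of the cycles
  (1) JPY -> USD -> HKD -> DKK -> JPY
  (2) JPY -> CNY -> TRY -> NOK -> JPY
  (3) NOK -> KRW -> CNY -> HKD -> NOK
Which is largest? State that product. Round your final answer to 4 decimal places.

(1) 0.00564 × 7.02 × 0.883 × 24.6 = 0.86003
(2) 0.0434 × 3.97 × 0.346 × 14.9 = 0.88827
(3) 124 × 0.00549 × 0.93 × 1.54 = 0.97498
Highest is cycle (3) at 0.9750 (≤1, no arbitrage).

0.9750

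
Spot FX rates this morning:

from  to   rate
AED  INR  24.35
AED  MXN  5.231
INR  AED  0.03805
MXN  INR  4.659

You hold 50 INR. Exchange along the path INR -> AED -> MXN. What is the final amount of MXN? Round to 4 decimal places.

50 INR × 0.03805 = 1.9025 AED
1.9025 AED × 5.231 = 9.9519775 MXN

9.9520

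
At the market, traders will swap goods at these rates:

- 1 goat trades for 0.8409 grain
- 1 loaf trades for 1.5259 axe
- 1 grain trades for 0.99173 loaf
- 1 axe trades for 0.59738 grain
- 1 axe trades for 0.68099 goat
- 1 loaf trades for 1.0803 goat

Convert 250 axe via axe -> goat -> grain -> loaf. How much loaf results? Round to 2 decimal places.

141.98

250 axe × 0.68099 = 170.2475 goat
170.2475 goat × 0.8409 = 143.16112275 grain
143.16112275 grain × 0.99173 = 141.9771802648575 loaf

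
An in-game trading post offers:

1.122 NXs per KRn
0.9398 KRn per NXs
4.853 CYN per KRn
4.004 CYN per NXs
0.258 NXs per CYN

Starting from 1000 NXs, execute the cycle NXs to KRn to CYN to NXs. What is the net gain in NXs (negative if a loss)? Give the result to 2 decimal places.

1000 NXs × 0.9398 = 939.8 KRn
939.8 KRn × 4.853 = 4560.8494 CYN
4560.8494 CYN × 0.258 = 1176.6991452 NXs
Net change: 1176.6991452 − 1000 = 176.6991452 NXs

176.70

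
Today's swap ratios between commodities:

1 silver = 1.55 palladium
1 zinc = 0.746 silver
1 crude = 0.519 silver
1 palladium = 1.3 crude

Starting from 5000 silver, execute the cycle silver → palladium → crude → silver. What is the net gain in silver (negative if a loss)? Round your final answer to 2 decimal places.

5000 silver × 1.55 = 7750 palladium
7750 palladium × 1.3 = 10075 crude
10075 crude × 0.519 = 5228.925 silver
Net change: 5228.925 − 5000 = 228.925 silver

228.93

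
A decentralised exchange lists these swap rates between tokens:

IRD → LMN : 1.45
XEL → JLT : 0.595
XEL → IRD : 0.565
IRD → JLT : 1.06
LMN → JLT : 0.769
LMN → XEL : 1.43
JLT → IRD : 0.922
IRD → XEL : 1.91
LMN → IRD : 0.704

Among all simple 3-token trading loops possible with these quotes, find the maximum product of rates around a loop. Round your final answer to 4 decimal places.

LMN→XEL→IRD→LMN: 1.43 × 0.565 × 1.45 = 1.17153
JLT→IRD→XEL→JLT: 0.922 × 1.91 × 0.595 = 1.04781
JLT→IRD→LMN→JLT: 0.922 × 1.45 × 0.769 = 1.02808
Maximum is LMN→XEL→IRD→LMN at 1.1715; arbitrage exists.

1.1715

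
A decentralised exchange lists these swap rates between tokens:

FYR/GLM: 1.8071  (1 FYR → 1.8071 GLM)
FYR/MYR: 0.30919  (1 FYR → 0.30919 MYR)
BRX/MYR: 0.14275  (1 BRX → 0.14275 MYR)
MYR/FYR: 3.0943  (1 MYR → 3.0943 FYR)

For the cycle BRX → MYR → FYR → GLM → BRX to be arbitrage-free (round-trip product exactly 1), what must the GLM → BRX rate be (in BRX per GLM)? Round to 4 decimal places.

1.2528

Known legs of the cycle: 0.14275 × 3.0943 × 1.8071 = 0.7982165354075
For no arbitrage the full-cycle product must be 1, so the missing rate is 1 / 0.7982165354075 ≈ 1.252793.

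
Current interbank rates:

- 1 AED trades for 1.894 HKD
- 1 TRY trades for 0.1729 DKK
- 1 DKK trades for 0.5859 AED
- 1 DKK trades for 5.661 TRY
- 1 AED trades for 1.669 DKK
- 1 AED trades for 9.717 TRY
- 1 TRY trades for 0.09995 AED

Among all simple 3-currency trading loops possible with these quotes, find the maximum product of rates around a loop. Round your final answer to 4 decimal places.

TRY→DKK→AED→TRY: 0.1729 × 0.5859 × 9.717 = 0.98435
TRY→AED→DKK→TRY: 0.09995 × 1.669 × 5.661 = 0.94435
Maximum is TRY→DKK→AED→TRY at 0.9844; no arbitrage — every cycle loses value.

0.9844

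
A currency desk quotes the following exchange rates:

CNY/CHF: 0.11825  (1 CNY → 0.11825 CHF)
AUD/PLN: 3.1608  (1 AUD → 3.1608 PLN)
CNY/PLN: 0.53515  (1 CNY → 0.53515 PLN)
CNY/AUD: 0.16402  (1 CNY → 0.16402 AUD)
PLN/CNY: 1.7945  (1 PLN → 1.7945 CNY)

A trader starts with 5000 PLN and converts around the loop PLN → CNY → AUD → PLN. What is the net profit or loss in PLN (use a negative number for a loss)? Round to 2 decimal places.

5000 PLN × 1.7945 = 8972.5 CNY
8972.5 CNY × 0.16402 = 1471.66945 AUD
1471.66945 AUD × 3.1608 = 4651.65279756 PLN
Net change: 4651.65279756 − 5000 = -348.34720244 PLN

-348.35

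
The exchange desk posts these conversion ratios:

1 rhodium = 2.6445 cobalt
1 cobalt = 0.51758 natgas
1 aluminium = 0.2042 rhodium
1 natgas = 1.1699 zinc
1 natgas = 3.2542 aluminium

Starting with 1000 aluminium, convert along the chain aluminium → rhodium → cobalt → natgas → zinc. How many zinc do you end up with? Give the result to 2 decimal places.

1000 aluminium × 0.2042 = 204.2 rhodium
204.2 rhodium × 2.6445 = 540.0069 cobalt
540.0069 cobalt × 0.51758 = 279.496771302 natgas
279.496771302 natgas × 1.1699 = 326.9832727462098 zinc

326.98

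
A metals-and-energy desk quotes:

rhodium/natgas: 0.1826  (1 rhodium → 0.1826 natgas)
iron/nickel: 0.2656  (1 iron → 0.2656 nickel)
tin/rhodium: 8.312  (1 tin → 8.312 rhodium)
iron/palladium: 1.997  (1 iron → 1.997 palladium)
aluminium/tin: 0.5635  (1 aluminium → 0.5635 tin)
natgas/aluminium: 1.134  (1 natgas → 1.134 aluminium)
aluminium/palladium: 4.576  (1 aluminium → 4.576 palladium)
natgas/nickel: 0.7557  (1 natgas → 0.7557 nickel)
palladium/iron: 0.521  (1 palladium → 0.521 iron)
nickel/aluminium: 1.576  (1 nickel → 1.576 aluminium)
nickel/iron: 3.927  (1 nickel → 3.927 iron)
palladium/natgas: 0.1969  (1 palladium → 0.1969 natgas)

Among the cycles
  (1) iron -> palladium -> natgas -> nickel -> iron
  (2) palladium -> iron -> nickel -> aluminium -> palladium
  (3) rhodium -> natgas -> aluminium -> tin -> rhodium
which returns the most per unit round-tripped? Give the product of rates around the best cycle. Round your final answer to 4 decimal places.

(1) 1.997 × 0.1969 × 0.7557 × 3.927 = 1.16690
(2) 0.521 × 0.2656 × 1.576 × 4.576 = 0.99795
(3) 0.1826 × 1.134 × 0.5635 × 8.312 = 0.96987
Highest is cycle (1) at 1.1669 (>1, arbitrage).

1.1669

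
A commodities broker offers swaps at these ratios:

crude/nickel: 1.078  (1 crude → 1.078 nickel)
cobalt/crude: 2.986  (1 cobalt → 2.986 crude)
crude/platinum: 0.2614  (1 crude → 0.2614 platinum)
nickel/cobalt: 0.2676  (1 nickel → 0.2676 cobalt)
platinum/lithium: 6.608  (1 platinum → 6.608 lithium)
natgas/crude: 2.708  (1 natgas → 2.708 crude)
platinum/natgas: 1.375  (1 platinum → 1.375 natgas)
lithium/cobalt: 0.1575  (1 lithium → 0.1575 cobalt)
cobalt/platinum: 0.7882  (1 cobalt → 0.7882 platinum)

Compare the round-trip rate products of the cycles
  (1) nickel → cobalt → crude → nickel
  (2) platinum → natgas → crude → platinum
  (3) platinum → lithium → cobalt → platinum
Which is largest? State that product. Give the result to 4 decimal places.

0.9733

(1) 0.2676 × 2.986 × 1.078 = 0.86138
(2) 1.375 × 2.708 × 0.2614 = 0.97332
(3) 6.608 × 0.1575 × 0.7882 = 0.82033
Highest is cycle (2) at 0.9733 (≤1, no arbitrage).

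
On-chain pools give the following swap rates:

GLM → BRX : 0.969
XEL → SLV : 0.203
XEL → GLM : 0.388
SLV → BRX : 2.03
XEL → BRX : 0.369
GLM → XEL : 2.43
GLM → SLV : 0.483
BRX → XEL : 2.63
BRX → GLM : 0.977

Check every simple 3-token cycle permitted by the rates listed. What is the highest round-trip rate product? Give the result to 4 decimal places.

XEL→SLV→BRX→XEL: 0.203 × 2.03 × 2.63 = 1.08380
GLM→BRX→XEL→GLM: 0.969 × 2.63 × 0.388 = 0.98881
GLM→SLV→BRX→GLM: 0.483 × 2.03 × 0.977 = 0.95794
GLM→XEL→BRX→GLM: 2.43 × 0.369 × 0.977 = 0.87605
Maximum is XEL→SLV→BRX→XEL at 1.0838; arbitrage exists.

1.0838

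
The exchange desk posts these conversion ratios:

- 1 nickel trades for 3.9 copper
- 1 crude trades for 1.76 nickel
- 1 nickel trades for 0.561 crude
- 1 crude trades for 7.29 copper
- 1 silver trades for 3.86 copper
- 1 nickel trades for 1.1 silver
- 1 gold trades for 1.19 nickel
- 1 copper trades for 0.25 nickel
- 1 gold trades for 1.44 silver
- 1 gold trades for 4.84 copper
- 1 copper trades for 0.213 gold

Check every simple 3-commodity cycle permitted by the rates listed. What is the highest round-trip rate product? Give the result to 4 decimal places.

1.1839

copper→gold→silver→copper: 0.213 × 1.44 × 3.86 = 1.18394
nickel→silver→copper→nickel: 1.1 × 3.86 × 0.25 = 1.06150
crude→copper→nickel→crude: 7.29 × 0.25 × 0.561 = 1.02242
nickel→copper→gold→nickel: 3.9 × 0.213 × 1.19 = 0.98853
Maximum is copper→gold→silver→copper at 1.1839; arbitrage exists.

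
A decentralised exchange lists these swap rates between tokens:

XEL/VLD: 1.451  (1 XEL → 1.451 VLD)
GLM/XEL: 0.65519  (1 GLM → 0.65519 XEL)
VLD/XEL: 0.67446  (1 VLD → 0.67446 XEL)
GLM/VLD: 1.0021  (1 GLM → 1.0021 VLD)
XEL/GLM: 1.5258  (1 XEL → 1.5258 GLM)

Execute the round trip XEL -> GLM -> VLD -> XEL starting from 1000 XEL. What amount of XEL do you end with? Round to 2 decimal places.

1031.25

1000 XEL × 1.5258 = 1525.8 GLM
1525.8 GLM × 1.0021 = 1529.00418 VLD
1529.00418 VLD × 0.67446 = 1031.2521592428 XEL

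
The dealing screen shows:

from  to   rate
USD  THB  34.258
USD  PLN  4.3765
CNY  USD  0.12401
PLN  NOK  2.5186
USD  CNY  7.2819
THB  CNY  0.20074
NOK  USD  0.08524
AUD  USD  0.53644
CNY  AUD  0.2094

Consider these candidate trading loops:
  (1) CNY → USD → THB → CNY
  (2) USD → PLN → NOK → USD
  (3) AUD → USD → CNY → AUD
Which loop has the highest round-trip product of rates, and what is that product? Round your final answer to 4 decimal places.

0.9396

(1) 0.12401 × 34.258 × 0.20074 = 0.85281
(2) 4.3765 × 2.5186 × 0.08524 = 0.93957
(3) 0.53644 × 7.2819 × 0.2094 = 0.81798
Highest is cycle (2) at 0.9396 (≤1, no arbitrage).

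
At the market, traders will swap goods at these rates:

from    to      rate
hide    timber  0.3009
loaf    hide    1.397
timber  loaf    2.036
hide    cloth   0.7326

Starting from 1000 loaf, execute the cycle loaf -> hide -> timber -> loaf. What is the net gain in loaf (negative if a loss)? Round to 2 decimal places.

1000 loaf × 1.397 = 1397 hide
1397 hide × 0.3009 = 420.3573 timber
420.3573 timber × 2.036 = 855.8474628 loaf
Net change: 855.8474628 − 1000 = -144.1525372 loaf

-144.15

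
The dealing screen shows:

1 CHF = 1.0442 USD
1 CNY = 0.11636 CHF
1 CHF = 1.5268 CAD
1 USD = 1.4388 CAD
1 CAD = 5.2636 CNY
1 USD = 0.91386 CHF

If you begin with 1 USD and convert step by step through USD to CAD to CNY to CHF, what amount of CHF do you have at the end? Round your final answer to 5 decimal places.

1 USD × 1.4388 = 1.4388 CAD
1.4388 CAD × 5.2636 = 7.57326768 CNY
7.57326768 CNY × 0.11636 = 0.8812254272448 CHF

0.88123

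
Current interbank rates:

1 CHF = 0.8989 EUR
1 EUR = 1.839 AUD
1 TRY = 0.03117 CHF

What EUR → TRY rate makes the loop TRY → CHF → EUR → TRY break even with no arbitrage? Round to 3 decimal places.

35.690

Known legs of the cycle: 0.03117 × 0.8989 = 0.028018713
For no arbitrage the full-cycle product must be 1, so the missing rate is 1 / 0.028018713 ≈ 35.69043.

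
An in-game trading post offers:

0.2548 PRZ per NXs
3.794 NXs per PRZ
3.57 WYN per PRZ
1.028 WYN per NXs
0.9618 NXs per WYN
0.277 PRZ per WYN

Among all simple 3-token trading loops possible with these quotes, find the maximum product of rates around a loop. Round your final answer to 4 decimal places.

1.0804

PRZ→NXs→WYN→PRZ: 3.794 × 1.028 × 0.277 = 1.08036
PRZ→WYN→NXs→PRZ: 3.57 × 0.9618 × 0.2548 = 0.87489
Maximum is PRZ→NXs→WYN→PRZ at 1.0804; arbitrage exists.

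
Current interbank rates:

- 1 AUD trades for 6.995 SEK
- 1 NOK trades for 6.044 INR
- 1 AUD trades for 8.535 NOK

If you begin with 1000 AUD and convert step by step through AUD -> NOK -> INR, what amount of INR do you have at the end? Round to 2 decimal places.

51585.54

1000 AUD × 8.535 = 8535 NOK
8535 NOK × 6.044 = 51585.54 INR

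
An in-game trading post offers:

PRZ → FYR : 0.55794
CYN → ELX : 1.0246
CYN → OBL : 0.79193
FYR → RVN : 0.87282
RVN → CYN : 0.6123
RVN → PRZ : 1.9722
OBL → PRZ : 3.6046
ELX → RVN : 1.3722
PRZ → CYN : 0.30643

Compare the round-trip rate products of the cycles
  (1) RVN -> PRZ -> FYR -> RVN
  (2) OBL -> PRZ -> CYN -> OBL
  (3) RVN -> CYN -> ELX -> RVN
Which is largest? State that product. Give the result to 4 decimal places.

0.9604

(1) 1.9722 × 0.55794 × 0.87282 = 0.96042
(2) 3.6046 × 0.30643 × 0.79193 = 0.87473
(3) 0.6123 × 1.0246 × 1.3722 = 0.86087
Highest is cycle (1) at 0.9604 (≤1, no arbitrage).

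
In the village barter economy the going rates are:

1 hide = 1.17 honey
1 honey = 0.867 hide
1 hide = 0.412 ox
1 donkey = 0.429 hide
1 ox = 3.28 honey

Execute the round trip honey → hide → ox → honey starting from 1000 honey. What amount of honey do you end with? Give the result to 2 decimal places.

1171.63

1000 honey × 0.867 = 867 hide
867 hide × 0.412 = 357.204 ox
357.204 ox × 3.28 = 1171.62912 honey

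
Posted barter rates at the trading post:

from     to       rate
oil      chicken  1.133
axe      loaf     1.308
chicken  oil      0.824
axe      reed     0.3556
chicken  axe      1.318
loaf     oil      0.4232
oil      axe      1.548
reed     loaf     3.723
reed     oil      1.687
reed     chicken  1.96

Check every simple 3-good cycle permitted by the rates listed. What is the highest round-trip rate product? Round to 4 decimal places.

0.9286

oil→axe→reed→oil: 1.548 × 0.3556 × 1.687 = 0.92864
chicken→axe→reed→chicken: 1.318 × 0.3556 × 1.96 = 0.91861
oil→axe→loaf→oil: 1.548 × 1.308 × 0.4232 = 0.85689
Maximum is oil→axe→reed→oil at 0.9286; no arbitrage — every cycle loses value.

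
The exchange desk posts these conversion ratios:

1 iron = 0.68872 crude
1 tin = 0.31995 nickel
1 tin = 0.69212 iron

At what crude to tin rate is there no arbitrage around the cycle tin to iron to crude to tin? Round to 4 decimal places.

2.0979

Known legs of the cycle: 0.69212 × 0.68872 = 0.4766768864
For no arbitrage the full-cycle product must be 1, so the missing rate is 1 / 0.4766768864 ≈ 2.097857.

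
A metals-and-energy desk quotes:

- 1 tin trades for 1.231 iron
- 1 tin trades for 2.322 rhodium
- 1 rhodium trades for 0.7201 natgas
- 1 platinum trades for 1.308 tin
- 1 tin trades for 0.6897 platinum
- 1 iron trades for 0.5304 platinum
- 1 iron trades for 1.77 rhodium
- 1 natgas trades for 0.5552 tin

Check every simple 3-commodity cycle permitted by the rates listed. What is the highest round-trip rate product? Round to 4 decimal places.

0.9283

tin→rhodium→natgas→tin: 2.322 × 0.7201 × 0.5552 = 0.92833
platinum→tin→iron→platinum: 1.308 × 1.231 × 0.5304 = 0.85402
Maximum is tin→rhodium→natgas→tin at 0.9283; no arbitrage — every cycle loses value.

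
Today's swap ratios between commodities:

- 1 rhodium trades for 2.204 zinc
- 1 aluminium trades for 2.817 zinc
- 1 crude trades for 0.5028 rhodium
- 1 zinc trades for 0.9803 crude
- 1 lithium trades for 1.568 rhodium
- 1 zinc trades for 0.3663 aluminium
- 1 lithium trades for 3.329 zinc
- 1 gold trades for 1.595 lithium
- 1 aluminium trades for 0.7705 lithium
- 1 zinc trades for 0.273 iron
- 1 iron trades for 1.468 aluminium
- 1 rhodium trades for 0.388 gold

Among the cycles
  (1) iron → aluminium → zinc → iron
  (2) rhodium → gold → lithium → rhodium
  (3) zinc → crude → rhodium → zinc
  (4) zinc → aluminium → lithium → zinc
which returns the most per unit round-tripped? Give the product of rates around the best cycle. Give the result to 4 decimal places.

1.1290

(1) 1.468 × 2.817 × 0.273 = 1.12895
(2) 0.388 × 1.595 × 1.568 = 0.97037
(3) 0.9803 × 0.5028 × 2.204 = 1.08634
(4) 0.3663 × 0.7705 × 3.329 = 0.93956
Highest is cycle (1) at 1.1290 (>1, arbitrage).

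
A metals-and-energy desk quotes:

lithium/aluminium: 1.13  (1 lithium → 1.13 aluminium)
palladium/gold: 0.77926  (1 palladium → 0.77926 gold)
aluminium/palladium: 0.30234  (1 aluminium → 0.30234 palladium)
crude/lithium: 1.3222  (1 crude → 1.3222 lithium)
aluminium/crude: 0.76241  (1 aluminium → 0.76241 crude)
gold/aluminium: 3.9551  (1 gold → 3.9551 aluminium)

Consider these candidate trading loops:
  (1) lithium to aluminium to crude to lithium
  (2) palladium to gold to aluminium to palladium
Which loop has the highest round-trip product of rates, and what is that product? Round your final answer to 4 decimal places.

(1) 1.13 × 0.76241 × 1.3222 = 1.13911
(2) 0.77926 × 3.9551 × 0.30234 = 0.93183
Highest is cycle (1) at 1.1391 (>1, arbitrage).

1.1391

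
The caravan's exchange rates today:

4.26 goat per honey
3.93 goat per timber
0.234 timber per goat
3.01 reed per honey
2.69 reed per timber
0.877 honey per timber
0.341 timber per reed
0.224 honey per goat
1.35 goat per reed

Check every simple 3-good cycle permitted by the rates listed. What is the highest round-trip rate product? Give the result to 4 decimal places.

0.9102

honey→reed→goat→honey: 3.01 × 1.35 × 0.224 = 0.91022
timber→honey→reed→timber: 0.877 × 3.01 × 0.341 = 0.90016
timber→honey→goat→timber: 0.877 × 4.26 × 0.234 = 0.87423
timber→reed→goat→timber: 2.69 × 1.35 × 0.234 = 0.84977
Maximum is honey→reed→goat→honey at 0.9102; no arbitrage — every cycle loses value.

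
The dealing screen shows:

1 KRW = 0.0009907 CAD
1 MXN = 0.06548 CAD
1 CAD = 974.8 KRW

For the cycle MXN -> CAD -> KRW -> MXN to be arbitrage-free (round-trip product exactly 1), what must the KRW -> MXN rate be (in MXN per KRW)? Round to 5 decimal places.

0.01567

Known legs of the cycle: 0.06548 × 974.8 = 63.829904
For no arbitrage the full-cycle product must be 1, so the missing rate is 1 / 63.829904 ≈ 0.0156666.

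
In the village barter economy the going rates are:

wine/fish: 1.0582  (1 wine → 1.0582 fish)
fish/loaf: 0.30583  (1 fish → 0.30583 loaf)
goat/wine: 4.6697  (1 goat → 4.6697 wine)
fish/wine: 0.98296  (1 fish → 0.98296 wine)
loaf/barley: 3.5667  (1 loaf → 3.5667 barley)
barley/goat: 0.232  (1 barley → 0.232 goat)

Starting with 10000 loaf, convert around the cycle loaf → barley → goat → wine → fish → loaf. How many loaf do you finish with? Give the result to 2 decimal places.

12505.22

10000 loaf × 3.5667 = 35667 barley
35667 barley × 0.232 = 8274.744 goat
8274.744 goat × 4.6697 = 38640.5720568 wine
38640.5720568 wine × 1.0582 = 40889.45335050576 fish
40889.45335050576 fish × 0.30583 = 12505.2215181851765808 loaf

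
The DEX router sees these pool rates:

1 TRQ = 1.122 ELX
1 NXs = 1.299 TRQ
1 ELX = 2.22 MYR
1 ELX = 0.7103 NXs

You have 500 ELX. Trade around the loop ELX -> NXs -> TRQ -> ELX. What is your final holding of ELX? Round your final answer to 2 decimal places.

500 ELX × 0.7103 = 355.15 NXs
355.15 NXs × 1.299 = 461.33985 TRQ
461.33985 TRQ × 1.122 = 517.6233117 ELX

517.62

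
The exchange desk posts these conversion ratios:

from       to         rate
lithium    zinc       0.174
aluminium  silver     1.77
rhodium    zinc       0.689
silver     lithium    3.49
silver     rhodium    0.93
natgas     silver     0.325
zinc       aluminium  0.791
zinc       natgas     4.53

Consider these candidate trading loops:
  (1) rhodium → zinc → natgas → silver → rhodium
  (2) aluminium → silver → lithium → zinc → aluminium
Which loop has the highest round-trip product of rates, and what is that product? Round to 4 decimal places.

(1) 0.689 × 4.53 × 0.325 × 0.93 = 0.94337
(2) 1.77 × 3.49 × 0.174 × 0.791 = 0.85021
Highest is cycle (1) at 0.9434 (≤1, no arbitrage).

0.9434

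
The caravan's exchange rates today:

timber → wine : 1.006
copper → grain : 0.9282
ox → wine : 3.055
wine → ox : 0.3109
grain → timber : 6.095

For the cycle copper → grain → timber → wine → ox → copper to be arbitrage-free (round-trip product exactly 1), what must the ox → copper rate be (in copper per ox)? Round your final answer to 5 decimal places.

Known legs of the cycle: 0.9282 × 6.095 × 1.006 × 0.3109 = 1.7694324058866
For no arbitrage the full-cycle product must be 1, so the missing rate is 1 / 1.7694324058866 ≈ 0.5651530.

0.56515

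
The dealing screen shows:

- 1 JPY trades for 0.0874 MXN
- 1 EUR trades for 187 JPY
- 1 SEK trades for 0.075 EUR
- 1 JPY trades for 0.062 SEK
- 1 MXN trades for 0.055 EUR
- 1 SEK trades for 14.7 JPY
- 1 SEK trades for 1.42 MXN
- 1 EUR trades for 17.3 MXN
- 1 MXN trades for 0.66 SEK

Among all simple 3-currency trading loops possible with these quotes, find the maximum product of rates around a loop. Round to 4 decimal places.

MXN→EUR→JPY→MXN: 0.055 × 187 × 0.0874 = 0.89891
JPY→SEK→EUR→JPY: 0.062 × 0.075 × 187 = 0.86955
MXN→SEK→EUR→MXN: 0.66 × 0.075 × 17.3 = 0.85635
MXN→SEK→JPY→MXN: 0.66 × 14.7 × 0.0874 = 0.84795
Maximum is MXN→EUR→JPY→MXN at 0.8989; no arbitrage — every cycle loses value.

0.8989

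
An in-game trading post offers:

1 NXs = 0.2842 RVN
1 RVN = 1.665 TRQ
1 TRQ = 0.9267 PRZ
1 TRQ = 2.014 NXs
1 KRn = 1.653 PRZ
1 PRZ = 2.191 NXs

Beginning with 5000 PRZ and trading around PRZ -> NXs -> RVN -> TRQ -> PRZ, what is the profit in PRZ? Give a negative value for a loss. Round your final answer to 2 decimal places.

-196.15

5000 PRZ × 2.191 = 10955 NXs
10955 NXs × 0.2842 = 3113.411 RVN
3113.411 RVN × 1.665 = 5183.829315 TRQ
5183.829315 TRQ × 0.9267 = 4803.8546262105 PRZ
Net change: 4803.8546262105 − 5000 = -196.1453737895 PRZ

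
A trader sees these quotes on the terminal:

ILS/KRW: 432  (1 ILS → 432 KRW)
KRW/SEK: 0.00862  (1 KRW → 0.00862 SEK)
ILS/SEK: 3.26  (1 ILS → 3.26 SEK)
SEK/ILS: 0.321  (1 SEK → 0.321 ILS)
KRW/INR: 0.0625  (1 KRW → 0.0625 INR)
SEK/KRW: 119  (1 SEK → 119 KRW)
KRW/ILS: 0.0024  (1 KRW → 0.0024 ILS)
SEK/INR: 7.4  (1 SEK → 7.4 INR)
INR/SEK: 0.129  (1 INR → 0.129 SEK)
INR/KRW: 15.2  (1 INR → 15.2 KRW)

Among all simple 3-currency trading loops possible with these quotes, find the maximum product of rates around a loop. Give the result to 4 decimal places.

SEK→ILS→KRW→SEK: 0.321 × 432 × 0.00862 = 1.19535
INR→KRW→SEK→INR: 15.2 × 0.00862 × 7.4 = 0.96958
INR→SEK→KRW→INR: 0.129 × 119 × 0.0625 = 0.95944
SEK→KRW→ILS→SEK: 119 × 0.0024 × 3.26 = 0.93106
Maximum is SEK→ILS→KRW→SEK at 1.1954; arbitrage exists.

1.1954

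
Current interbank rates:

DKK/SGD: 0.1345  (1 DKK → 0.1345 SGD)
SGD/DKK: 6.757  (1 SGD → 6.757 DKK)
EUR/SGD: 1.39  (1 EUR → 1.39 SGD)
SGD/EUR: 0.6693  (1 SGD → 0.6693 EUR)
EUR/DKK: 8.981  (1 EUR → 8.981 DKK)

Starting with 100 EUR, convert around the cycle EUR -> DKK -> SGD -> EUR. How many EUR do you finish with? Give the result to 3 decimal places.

100 EUR × 8.981 = 898.1 DKK
898.1 DKK × 0.1345 = 120.79445 SGD
120.79445 SGD × 0.6693 = 80.847725385 EUR

80.848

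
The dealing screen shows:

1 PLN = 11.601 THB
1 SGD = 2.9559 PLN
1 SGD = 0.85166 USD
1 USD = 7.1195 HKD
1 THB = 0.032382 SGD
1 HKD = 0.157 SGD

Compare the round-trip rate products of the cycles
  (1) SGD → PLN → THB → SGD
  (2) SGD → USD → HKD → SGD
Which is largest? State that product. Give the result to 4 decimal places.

(1) 2.9559 × 11.601 × 0.032382 = 1.11042
(2) 0.85166 × 7.1195 × 0.157 = 0.95195
Highest is cycle (1) at 1.1104 (>1, arbitrage).

1.1104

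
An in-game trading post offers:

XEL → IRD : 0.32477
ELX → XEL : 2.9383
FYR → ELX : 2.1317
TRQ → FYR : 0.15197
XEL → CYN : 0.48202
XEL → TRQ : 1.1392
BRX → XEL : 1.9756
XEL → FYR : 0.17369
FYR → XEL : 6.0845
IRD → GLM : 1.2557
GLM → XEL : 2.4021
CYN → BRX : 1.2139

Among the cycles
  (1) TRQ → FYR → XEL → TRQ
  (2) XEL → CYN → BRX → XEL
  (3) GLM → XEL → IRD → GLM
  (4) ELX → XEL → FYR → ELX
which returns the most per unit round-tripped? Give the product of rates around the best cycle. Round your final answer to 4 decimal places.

(1) 0.15197 × 6.0845 × 1.1392 = 1.05337
(2) 0.48202 × 1.2139 × 1.9756 = 1.15597
(3) 2.4021 × 0.32477 × 1.2557 = 0.97961
(4) 2.9383 × 0.17369 × 2.1317 = 1.08792
Highest is cycle (2) at 1.1560 (>1, arbitrage).

1.1560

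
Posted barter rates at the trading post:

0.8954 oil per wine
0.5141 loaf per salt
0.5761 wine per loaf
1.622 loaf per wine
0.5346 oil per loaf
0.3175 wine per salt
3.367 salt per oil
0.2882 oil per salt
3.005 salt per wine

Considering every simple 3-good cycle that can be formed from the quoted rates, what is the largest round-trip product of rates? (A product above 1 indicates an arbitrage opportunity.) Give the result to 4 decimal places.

0.9572

oil→salt→wine→oil: 3.367 × 0.3175 × 0.8954 = 0.95720
oil→salt→loaf→oil: 3.367 × 0.5141 × 0.5346 = 0.92538
loaf→wine→salt→loaf: 0.5761 × 3.005 × 0.5141 = 0.89000
Maximum is oil→salt→wine→oil at 0.9572; no arbitrage — every cycle loses value.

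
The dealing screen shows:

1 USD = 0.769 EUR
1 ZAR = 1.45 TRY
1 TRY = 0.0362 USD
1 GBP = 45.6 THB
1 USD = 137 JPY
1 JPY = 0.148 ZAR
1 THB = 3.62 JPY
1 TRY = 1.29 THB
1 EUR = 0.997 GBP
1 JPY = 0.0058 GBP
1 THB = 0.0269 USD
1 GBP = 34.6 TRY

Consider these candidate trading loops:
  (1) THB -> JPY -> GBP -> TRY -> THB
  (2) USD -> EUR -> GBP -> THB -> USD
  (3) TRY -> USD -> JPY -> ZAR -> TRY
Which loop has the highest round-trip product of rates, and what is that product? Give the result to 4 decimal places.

1.0643

(1) 3.62 × 0.0058 × 34.6 × 1.29 = 0.93714
(2) 0.769 × 0.997 × 45.6 × 0.0269 = 0.94046
(3) 0.0362 × 137 × 0.148 × 1.45 = 1.06429
Highest is cycle (3) at 1.0643 (>1, arbitrage).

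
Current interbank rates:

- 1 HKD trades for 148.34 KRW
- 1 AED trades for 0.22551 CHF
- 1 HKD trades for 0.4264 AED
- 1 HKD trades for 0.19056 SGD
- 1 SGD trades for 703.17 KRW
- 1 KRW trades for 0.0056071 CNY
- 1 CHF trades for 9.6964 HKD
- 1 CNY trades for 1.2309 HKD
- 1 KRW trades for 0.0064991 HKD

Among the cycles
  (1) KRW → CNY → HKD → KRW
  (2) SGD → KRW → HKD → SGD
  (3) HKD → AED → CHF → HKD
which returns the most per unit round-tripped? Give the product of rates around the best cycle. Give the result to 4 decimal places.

(1) 0.0056071 × 1.2309 × 148.34 = 1.02381
(2) 703.17 × 0.0064991 × 0.19056 = 0.87085
(3) 0.4264 × 0.22551 × 9.6964 = 0.93238
Highest is cycle (1) at 1.0238 (>1, arbitrage).

1.0238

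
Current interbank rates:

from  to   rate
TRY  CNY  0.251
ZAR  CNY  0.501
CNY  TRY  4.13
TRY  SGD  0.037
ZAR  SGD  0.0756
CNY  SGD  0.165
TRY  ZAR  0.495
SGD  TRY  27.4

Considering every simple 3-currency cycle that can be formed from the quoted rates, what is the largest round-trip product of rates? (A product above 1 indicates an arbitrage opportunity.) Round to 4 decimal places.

SGD→TRY→CNY→SGD: 27.4 × 0.251 × 0.165 = 1.13477
ZAR→SGD→TRY→ZAR: 0.0756 × 27.4 × 0.495 = 1.02536
ZAR→CNY→TRY→ZAR: 0.501 × 4.13 × 0.495 = 1.02422
Maximum is SGD→TRY→CNY→SGD at 1.1348; arbitrage exists.

1.1348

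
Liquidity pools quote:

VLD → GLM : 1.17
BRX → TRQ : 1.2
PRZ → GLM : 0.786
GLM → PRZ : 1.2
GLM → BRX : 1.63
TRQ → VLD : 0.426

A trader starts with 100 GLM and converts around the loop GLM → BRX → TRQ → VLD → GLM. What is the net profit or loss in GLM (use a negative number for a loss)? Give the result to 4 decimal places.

-2.5090

100 GLM × 1.63 = 163 BRX
163 BRX × 1.2 = 195.6 TRQ
195.6 TRQ × 0.426 = 83.3256 VLD
83.3256 VLD × 1.17 = 97.490952 GLM
Net change: 97.490952 − 100 = -2.509048 GLM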